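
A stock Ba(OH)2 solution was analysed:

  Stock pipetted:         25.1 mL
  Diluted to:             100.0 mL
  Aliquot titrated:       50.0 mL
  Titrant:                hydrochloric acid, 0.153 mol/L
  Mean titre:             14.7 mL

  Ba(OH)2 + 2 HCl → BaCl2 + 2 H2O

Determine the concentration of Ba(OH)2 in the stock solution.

n(HCl) = 0.0147 × 0.153 = 2.25 × 10^-3 mol
From the 1:2 ratio, n(Ba(OH)2) in the aliquot = 1/2 × 2.25 × 10^-3 = 1.12 × 10^-3 mol
[Ba(OH)2]_dilute = 1.12 × 10^-3 / 0.0500 = 0.0225 mol/L
Dilution factor = 100.0 / 25.1 = 3.984
[Ba(OH)2]_stock = 0.0225 × 3.984 = 0.0896 mol/L

0.0896 mol/L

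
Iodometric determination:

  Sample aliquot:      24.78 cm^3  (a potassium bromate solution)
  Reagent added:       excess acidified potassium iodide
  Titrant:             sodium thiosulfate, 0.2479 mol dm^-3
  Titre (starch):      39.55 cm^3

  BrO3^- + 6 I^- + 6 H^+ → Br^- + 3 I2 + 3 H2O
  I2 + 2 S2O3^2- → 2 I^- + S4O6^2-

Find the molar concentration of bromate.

n(S2O3^2-) = 0.03955 × 0.2479 = 9.804 × 10^-3 mol
n(I2) = n(S2O3^2-)/2 = 4.902 × 10^-3 mol
From the 1:3 ratio, n(BrO3^-) in the aliquot = 1/3 × 4.902 × 10^-3 = 1.634 × 10^-3 mol
[BrO3^-] = 1.634 × 10^-3 / 0.02478 = 0.06594 mol/L

0.06594 mol/L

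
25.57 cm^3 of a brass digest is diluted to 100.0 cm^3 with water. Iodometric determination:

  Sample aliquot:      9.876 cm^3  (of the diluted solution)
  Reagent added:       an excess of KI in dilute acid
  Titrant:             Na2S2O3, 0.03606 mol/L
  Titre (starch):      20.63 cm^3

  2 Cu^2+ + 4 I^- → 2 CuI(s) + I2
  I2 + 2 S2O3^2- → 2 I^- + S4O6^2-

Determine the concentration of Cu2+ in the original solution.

0.2946 mol/L

n(S2O3^2-) = 0.02063 × 0.03606 = 7.439 × 10^-4 mol
n(I2) = n(S2O3^2-)/2 = 3.720 × 10^-4 mol
From the 2:1 ratio, n(Cu2+) in the aliquot = 2/1 × 3.720 × 10^-4 = 7.439 × 10^-4 mol
[Cu2+]_dilute = 7.439 × 10^-4 / 0.009876 = 0.07533 mol/L
[Cu2+]_original = 0.07533 × 100.0/25.57 = 0.2946 mol/L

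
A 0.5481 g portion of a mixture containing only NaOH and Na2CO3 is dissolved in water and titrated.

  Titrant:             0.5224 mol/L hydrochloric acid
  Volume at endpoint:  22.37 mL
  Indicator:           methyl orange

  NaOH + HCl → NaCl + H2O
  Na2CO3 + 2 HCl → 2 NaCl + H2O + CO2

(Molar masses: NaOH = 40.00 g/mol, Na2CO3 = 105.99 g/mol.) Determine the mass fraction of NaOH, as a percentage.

39.99 %

n(HCl) = 0.02237 × 0.5224 = 0.01169 mol
Let x = n(NaOH), y = n(Na2CO3).
Titrant: 1x + 2y = 0.01169;  mass: 40.00x + 105.99y = 0.5481
Solving, x = 5.479 × 10^-3 mol, y = 3.103 × 10^-3 mol
mass of NaOH = 5.479 × 10^-3 × 40.00 = 0.2192 g
% NaOH = 0.2192 / 0.5481 × 100 = 39.99 %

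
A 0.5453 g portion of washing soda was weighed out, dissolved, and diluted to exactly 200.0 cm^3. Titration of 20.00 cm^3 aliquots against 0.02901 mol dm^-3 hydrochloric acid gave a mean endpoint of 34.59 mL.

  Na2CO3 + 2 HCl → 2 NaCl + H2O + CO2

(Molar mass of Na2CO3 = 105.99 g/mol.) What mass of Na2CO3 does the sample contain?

n(HCl) per titration = 0.03459 × 0.02901 = 1.003 × 10^-3 mol
From the 1:2 ratio, n(Na2CO3) in each aliquot = 1/2 × 1.003 × 10^-3 = 5.017 × 10^-4 mol
n(Na2CO3) in the whole flask = 5.017 × 10^-4 × 200.0/20.00 = 5.017 × 10^-3 mol
mass of Na2CO3 = 5.017 × 10^-3 × 105.99 = 0.5318 g

0.5318 g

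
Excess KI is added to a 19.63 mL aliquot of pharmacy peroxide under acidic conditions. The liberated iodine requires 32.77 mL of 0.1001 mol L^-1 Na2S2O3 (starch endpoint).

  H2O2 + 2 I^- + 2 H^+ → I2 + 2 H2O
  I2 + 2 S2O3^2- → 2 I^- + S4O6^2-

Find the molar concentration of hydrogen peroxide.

0.08355 mol/L

n(S2O3^2-) = 0.03277 × 0.1001 = 3.280 × 10^-3 mol
n(I2) = n(S2O3^2-)/2 = 1.640 × 10^-3 mol
n(H2O2) in the aliquot = 1.640 × 10^-3 mol (1:1 ratio)
[H2O2] = 1.640 × 10^-3 / 0.01963 = 0.08355 mol/L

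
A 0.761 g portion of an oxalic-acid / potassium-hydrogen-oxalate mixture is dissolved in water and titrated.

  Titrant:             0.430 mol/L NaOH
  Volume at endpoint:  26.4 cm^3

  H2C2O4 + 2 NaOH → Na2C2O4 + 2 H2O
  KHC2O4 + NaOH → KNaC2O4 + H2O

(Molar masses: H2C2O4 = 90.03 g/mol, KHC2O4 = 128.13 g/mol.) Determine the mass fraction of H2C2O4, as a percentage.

49.4 %

n(NaOH) = 0.0264 × 0.430 = 0.0114 mol
Let x = n(H2C2O4), y = n(KHC2O4).
Titrant: 2x + 1y = 0.0114;  mass: 90.03x + 128.13y = 0.761
Solving, x = 4.17 × 10^-3 mol, y = 3.01 × 10^-3 mol
mass of H2C2O4 = 4.17 × 10^-3 × 90.03 = 0.376 g
% H2C2O4 = 0.376 / 0.761 × 100 = 49.4 %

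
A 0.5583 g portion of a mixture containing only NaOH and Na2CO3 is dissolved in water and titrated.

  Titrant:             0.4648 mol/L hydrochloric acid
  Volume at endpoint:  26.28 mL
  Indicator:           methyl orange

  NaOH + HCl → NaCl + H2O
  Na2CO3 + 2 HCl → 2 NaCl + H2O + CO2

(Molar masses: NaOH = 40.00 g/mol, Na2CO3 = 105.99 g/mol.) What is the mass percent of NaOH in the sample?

49.09 %

n(HCl) = 0.02628 × 0.4648 = 0.01221 mol
Let x = n(NaOH), y = n(Na2CO3).
Titrant: 1x + 2y = 0.01221;  mass: 40.00x + 105.99y = 0.5583
Solving, x = 6.851 × 10^-3 mol, y = 2.682 × 10^-3 mol
mass of NaOH = 6.851 × 10^-3 × 40.00 = 0.2740 g
% NaOH = 0.2740 / 0.5583 × 100 = 49.09 %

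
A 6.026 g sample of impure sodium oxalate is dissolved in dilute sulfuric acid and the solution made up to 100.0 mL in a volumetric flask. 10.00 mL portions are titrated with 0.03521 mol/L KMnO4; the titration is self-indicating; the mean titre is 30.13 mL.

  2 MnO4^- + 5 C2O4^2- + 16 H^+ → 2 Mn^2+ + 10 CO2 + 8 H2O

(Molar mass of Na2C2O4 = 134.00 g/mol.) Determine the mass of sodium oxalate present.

n(KMnO4) per titration = 0.03013 × 0.03521 = 1.061 × 10^-3 mol
From the 5:2 ratio, n(Na2C2O4) in each aliquot = 5/2 × 1.061 × 10^-3 = 2.652 × 10^-3 mol
n(Na2C2O4) in the whole flask = 2.652 × 10^-3 × 100.0/10.00 = 0.02652 mol
mass of Na2C2O4 = 0.02652 × 134.00 = 3.554 g

3.554 g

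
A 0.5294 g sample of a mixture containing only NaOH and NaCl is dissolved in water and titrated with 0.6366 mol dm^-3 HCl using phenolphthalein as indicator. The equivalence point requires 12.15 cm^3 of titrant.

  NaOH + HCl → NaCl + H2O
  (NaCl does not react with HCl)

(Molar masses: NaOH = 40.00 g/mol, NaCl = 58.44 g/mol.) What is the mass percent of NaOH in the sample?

58.44 %

n(HCl) = 0.01215 × 0.6366 = 7.735 × 10^-3 mol
Let x = n(NaOH), y = n(NaCl).
Titrant: 1x = 7.735 × 10^-3;  mass: 40.00x + 58.44y = 0.5294
Solving, x = 7.735 × 10^-3 mol, y = 3.765 × 10^-3 mol
mass of NaOH = 7.735 × 10^-3 × 40.00 = 0.3094 g
% NaOH = 0.3094 / 0.5294 × 100 = 58.44 %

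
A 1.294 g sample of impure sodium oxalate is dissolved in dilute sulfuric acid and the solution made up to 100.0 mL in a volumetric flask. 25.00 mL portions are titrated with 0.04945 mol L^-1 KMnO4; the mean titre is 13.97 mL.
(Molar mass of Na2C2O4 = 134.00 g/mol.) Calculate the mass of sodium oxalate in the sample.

0.9257 g

2 MnO4^- + 5 C2O4^2- + 16 H^+ → 2 Mn^2+ + 10 CO2 + 8 H2O
n(KMnO4) per titration = 0.01397 × 0.04945 = 6.908 × 10^-4 mol
From the 5:2 ratio, n(Na2C2O4) in each aliquot = 5/2 × 6.908 × 10^-4 = 1.727 × 10^-3 mol
n(Na2C2O4) in the whole flask = 1.727 × 10^-3 × 100.0/25.00 = 6.908 × 10^-3 mol
mass of Na2C2O4 = 6.908 × 10^-3 × 134.00 = 0.9257 g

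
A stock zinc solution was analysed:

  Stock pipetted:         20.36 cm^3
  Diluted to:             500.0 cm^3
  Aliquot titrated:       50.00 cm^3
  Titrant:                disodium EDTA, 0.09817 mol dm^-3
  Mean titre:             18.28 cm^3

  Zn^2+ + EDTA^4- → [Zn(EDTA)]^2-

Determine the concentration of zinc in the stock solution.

n(EDTA) = 0.01828 × 0.09817 = 1.795 × 10^-3 mol
n(Zn2+) in the aliquot = 1.795 × 10^-3 mol (1:1 ratio)
[Zn2+]_dilute = 1.795 × 10^-3 / 0.05000 = 0.03589 mol/L
Dilution factor = 500.0 / 20.36 = 24.56
[Zn2+]_stock = 0.03589 × 24.56 = 0.8814 mol/L

0.8814 mol/L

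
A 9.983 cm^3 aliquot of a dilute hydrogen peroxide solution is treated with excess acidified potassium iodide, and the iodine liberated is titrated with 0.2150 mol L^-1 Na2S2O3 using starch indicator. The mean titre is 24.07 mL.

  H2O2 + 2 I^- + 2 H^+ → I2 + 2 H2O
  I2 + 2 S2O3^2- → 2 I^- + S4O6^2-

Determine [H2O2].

n(S2O3^2-) = 0.02407 × 0.2150 = 5.175 × 10^-3 mol
n(I2) = n(S2O3^2-)/2 = 2.588 × 10^-3 mol
n(H2O2) in the aliquot = 2.588 × 10^-3 mol (1:1 ratio)
[H2O2] = 2.588 × 10^-3 / 0.009983 = 0.2592 mol/L

0.2592 mol/L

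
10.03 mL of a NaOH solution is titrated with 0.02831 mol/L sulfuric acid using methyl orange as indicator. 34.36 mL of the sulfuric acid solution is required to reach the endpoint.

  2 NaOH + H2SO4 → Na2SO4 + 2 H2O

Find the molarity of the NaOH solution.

n(H2SO4) = 0.03436 L × 0.02831 mol/L = 9.727 × 10^-4 mol
From the 2:1 mole ratio, n(NaOH) = 2/1 × 9.727 × 10^-4 = 1.945 × 10^-3 mol
[NaOH] = 1.945 × 10^-3 mol / 0.01003 L = 0.1940 mol/L

0.1940 mol/L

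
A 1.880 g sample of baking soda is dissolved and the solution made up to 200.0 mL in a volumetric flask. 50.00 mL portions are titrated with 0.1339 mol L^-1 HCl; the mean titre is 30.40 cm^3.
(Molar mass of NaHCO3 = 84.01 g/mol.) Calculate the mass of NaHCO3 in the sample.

1.368 g

NaHCO3 + HCl → NaCl + H2O + CO2
n(HCl) per titration = 0.03040 × 0.1339 = 4.071 × 10^-3 mol
n(NaHCO3) in each aliquot = 4.071 × 10^-3 mol (1:1 ratio)
n(NaHCO3) in the whole flask = 4.071 × 10^-3 × 200.0/50.00 = 0.01628 mol
mass of NaHCO3 = 0.01628 × 84.01 = 1.368 g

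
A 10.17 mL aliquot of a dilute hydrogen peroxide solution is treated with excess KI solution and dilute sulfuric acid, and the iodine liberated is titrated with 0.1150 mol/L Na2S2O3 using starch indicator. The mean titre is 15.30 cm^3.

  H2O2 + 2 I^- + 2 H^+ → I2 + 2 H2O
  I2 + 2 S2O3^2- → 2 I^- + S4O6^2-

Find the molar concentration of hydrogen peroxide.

n(S2O3^2-) = 0.01530 × 0.1150 = 1.760 × 10^-3 mol
n(I2) = n(S2O3^2-)/2 = 8.797 × 10^-4 mol
n(H2O2) in the aliquot = 8.797 × 10^-4 mol (1:1 ratio)
[H2O2] = 8.797 × 10^-4 / 0.01017 = 0.08650 mol/L

0.08650 mol/L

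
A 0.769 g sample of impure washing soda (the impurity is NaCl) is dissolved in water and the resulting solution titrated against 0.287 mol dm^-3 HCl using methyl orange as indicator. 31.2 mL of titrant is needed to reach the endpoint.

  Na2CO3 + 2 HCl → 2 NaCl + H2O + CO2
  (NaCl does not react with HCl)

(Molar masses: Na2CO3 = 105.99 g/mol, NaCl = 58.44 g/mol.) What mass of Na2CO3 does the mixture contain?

0.475 g

n(HCl) = 0.0312 × 0.287 = 8.95 × 10^-3 mol
Let x = n(Na2CO3), y = n(NaCl).
Titrant: 2x = 8.95 × 10^-3;  mass: 105.99x + 58.44y = 0.769
Solving, x = 4.48 × 10^-3 mol, y = 5.04 × 10^-3 mol
mass of Na2CO3 = 4.48 × 10^-3 × 105.99 = 0.475 g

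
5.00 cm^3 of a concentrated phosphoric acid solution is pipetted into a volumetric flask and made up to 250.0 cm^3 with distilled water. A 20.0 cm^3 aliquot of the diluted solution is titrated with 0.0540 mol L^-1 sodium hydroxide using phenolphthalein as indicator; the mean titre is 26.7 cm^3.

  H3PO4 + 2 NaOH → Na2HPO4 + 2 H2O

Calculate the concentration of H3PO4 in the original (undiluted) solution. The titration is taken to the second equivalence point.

1.80 mol/L

n(NaOH) = 0.0267 × 0.0540 = 1.44 × 10^-3 mol
From the 1:2 ratio, n(H3PO4) in the aliquot = 1/2 × 1.44 × 10^-3 = 7.21 × 10^-4 mol
[H3PO4]_dilute = 7.21 × 10^-4 / 0.0200 = 0.0360 mol/L
Dilution factor = 250.0 / 5.00 = 50.00
[H3PO4]_stock = 0.0360 × 50.00 = 1.80 mol/L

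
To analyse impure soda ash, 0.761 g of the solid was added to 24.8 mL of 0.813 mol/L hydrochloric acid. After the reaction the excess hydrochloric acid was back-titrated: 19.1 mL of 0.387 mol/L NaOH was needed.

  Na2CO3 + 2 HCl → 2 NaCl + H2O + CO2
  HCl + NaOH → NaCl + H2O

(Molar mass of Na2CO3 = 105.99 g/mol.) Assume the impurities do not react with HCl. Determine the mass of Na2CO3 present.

n(HCl) added = 0.0248 × 0.813 = 0.0202 mol
n(NaOH) used in back-titration = 0.0191 × 0.387 = 7.39 × 10^-3 mol
n(HCl) left over = 7.39 × 10^-3 mol (1:1 ratio)
n(HCl) consumed by analyte = 0.0202 − 7.39 × 10^-3 = 0.0128 mol
From the 1:2 ratio, n(Na2CO3) = 1/2 × 0.0128 = 6.39 × 10^-3 mol
mass of Na2CO3 = 6.39 × 10^-3 × 105.99 = 0.677 g

0.677 g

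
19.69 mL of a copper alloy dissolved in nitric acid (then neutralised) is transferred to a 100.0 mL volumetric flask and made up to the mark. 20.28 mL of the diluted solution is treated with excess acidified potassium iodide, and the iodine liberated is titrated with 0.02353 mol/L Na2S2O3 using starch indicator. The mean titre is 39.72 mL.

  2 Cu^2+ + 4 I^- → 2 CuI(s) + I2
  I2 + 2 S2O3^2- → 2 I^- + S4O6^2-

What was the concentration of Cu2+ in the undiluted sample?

0.2341 mol/L

n(S2O3^2-) = 0.03972 × 0.02353 = 9.346 × 10^-4 mol
n(I2) = n(S2O3^2-)/2 = 4.673 × 10^-4 mol
From the 2:1 ratio, n(Cu2+) in the aliquot = 2/1 × 4.673 × 10^-4 = 9.346 × 10^-4 mol
[Cu2+]_dilute = 9.346 × 10^-4 / 0.02028 = 0.04609 mol/L
[Cu2+]_original = 0.04609 × 100.0/19.69 = 0.2341 mol/L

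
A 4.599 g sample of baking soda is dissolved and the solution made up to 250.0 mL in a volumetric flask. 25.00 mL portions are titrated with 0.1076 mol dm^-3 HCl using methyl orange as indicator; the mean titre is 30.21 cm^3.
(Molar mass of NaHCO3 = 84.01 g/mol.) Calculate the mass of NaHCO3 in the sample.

NaHCO3 + HCl → NaCl + H2O + CO2
n(HCl) per titration = 0.03021 × 0.1076 = 3.251 × 10^-3 mol
n(NaHCO3) in each aliquot = 3.251 × 10^-3 mol (1:1 ratio)
n(NaHCO3) in the whole flask = 3.251 × 10^-3 × 250.0/25.00 = 0.03251 mol
mass of NaHCO3 = 0.03251 × 84.01 = 2.731 g

2.731 g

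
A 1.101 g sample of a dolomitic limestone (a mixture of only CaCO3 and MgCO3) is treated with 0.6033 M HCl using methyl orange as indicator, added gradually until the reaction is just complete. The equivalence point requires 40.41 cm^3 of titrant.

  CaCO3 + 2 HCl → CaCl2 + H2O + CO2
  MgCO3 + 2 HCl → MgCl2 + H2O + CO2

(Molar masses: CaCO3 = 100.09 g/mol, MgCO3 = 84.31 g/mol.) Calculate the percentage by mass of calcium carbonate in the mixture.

n(HCl) = 0.04041 × 0.6033 = 0.02438 mol
Let x = n(CaCO3), y = n(MgCO3).
Titrant: 2x + 2y = 0.02438;  mass: 100.09x + 84.31y = 1.101
Solving, x = 4.644 × 10^-3 mol, y = 7.545 × 10^-3 mol
mass of CaCO3 = 4.644 × 10^-3 × 100.09 = 0.4649 g
% CaCO3 = 0.4649 / 1.101 × 100 = 42.22 %

42.22 %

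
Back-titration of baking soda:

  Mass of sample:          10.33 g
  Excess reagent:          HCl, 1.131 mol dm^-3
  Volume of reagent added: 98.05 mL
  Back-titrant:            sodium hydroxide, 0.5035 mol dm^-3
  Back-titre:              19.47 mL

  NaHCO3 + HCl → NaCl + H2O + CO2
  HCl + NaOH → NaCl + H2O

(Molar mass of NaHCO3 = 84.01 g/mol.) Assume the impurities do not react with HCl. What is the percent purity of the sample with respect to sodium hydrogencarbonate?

82.21 %

n(HCl) added = 0.09805 × 1.131 = 0.1109 mol
n(NaOH) used in back-titration = 0.01947 × 0.5035 = 9.803 × 10^-3 mol
n(HCl) left over = 9.803 × 10^-3 mol (1:1 ratio)
n(HCl) consumed by analyte = 0.1109 − 9.803 × 10^-3 = 0.1011 mol
n(NaHCO3) = 0.1011 mol (1:1 ratio)
mass of NaHCO3 = 0.1011 × 84.01 = 8.493 g
% NaHCO3 = 8.493 / 10.33 × 100 = 82.21 %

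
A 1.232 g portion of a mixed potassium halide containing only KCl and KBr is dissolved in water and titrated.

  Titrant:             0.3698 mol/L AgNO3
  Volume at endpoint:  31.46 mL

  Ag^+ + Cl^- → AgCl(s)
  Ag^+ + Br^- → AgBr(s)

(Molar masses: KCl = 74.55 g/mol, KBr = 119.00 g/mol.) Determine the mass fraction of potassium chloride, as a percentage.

20.75 %

n(AgNO3) = 0.03146 × 0.3698 = 0.01163 mol
Let x = n(KCl), y = n(KBr).
Titrant: 1x + 1y = 0.01163;  mass: 74.55x + 119.00y = 1.232
Solving, x = 3.429 × 10^-3 mol, y = 8.205 × 10^-3 mol
mass of KCl = 3.429 × 10^-3 × 74.55 = 0.2557 g
% KCl = 0.2557 / 1.232 × 100 = 20.75 %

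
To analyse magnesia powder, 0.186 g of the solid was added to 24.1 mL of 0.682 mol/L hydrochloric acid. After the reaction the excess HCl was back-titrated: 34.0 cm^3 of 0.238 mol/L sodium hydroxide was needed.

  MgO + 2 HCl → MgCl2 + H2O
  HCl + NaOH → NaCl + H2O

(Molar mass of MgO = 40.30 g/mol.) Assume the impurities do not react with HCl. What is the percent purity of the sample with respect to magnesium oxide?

90.4 %

n(HCl) added = 0.0241 × 0.682 = 0.0164 mol
n(NaOH) used in back-titration = 0.0340 × 0.238 = 8.09 × 10^-3 mol
n(HCl) left over = 8.09 × 10^-3 mol (1:1 ratio)
n(HCl) consumed by analyte = 0.0164 − 8.09 × 10^-3 = 8.34 × 10^-3 mol
From the 1:2 ratio, n(MgO) = 1/2 × 8.34 × 10^-3 = 4.17 × 10^-3 mol
mass of MgO = 4.17 × 10^-3 × 40.30 = 0.168 g
% MgO = 0.168 / 0.186 × 100 = 90.4 %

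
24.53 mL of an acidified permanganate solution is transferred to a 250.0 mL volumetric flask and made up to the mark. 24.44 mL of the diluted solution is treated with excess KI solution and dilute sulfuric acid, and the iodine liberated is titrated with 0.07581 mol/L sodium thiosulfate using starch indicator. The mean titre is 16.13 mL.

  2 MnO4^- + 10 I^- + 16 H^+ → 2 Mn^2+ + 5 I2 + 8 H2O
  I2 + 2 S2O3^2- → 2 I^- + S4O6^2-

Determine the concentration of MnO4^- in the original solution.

n(S2O3^2-) = 0.01613 × 0.07581 = 1.223 × 10^-3 mol
n(I2) = n(S2O3^2-)/2 = 6.114 × 10^-4 mol
From the 2:5 ratio, n(MnO4^-) in the aliquot = 2/5 × 6.114 × 10^-4 = 2.446 × 10^-4 mol
[MnO4^-]_dilute = 2.446 × 10^-4 / 0.02444 = 0.01001 mol/L
[MnO4^-]_original = 0.01001 × 250.0/24.53 = 0.1020 mol/L

0.1020 mol/L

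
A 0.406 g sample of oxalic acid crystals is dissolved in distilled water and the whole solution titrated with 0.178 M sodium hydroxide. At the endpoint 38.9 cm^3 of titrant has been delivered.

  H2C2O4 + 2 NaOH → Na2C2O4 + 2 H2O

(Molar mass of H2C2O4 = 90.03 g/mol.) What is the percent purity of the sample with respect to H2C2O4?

n(NaOH) = 0.0389 L × 0.178 mol/L = 6.92 × 10^-3 mol
From the 1:2 ratio, n(H2C2O4) = 1/2 × 6.92 × 10^-3 = 3.46 × 10^-3 mol
mass of H2C2O4 = 3.46 × 10^-3 × 90.03 g/mol = 0.312 g
% H2C2O4 = 0.312 / 0.406 × 100 = 76.8 %

76.8 %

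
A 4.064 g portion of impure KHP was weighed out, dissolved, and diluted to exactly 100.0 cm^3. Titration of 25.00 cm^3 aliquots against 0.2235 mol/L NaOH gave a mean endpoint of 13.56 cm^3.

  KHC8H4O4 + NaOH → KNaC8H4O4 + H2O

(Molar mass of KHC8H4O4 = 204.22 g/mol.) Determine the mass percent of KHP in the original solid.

60.92 %

n(NaOH) per titration = 0.01356 × 0.2235 = 3.031 × 10^-3 mol
n(KHC8H4O4) in each aliquot = 3.031 × 10^-3 mol (1:1 ratio)
n(KHC8H4O4) in the whole flask = 3.031 × 10^-3 × 100.0/25.00 = 0.01212 mol
mass of KHC8H4O4 = 0.01212 × 204.22 = 2.476 g
% KHC8H4O4 = 2.476 / 4.064 × 100 = 60.92 %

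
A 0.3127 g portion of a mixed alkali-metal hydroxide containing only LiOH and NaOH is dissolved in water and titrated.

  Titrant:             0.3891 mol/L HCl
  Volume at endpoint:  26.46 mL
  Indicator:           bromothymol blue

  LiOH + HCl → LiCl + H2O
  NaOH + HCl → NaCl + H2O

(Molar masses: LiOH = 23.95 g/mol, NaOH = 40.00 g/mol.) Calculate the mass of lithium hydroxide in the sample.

n(HCl) = 0.02646 × 0.3891 = 0.01030 mol
Let x = n(LiOH), y = n(NaOH).
Titrant: 1x + 1y = 0.01030;  mass: 23.95x + 40.00y = 0.3127
Solving, x = 6.176 × 10^-3 mol, y = 4.120 × 10^-3 mol
mass of LiOH = 6.176 × 10^-3 × 23.95 = 0.1479 g

0.1479 g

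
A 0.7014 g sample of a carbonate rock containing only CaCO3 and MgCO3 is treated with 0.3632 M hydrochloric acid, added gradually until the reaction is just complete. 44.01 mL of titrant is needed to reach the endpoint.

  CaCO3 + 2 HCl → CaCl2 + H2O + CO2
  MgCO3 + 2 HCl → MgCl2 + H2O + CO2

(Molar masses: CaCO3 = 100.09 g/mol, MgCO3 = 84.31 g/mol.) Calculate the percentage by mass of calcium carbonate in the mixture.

n(HCl) = 0.04401 × 0.3632 = 0.01598 mol
Let x = n(CaCO3), y = n(MgCO3).
Titrant: 2x + 2y = 0.01598;  mass: 100.09x + 84.31y = 0.7014
Solving, x = 1.748 × 10^-3 mol, y = 6.245 × 10^-3 mol
mass of CaCO3 = 1.748 × 10^-3 × 100.09 = 0.1749 g
% CaCO3 = 0.1749 / 0.7014 × 100 = 24.94 %

24.94 %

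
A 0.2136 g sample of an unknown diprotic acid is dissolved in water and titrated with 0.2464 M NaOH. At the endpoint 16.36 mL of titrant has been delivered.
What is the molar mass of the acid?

106.0 g/mol

n(NaOH) = 0.01636 L × 0.2464 mol/L = 4.031 × 10^-3 mol
From the 1:2 ratio, n(H2A) = 1/2 × 4.031 × 10^-3 = 2.016 × 10^-3 mol
M = m / n = 0.2136 g / 2.016 × 10^-3 mol = 106.0 g/mol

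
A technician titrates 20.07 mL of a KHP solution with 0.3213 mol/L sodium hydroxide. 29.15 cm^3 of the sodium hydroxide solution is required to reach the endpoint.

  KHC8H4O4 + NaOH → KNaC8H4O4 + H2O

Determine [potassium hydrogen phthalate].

0.4667 mol/L

n(NaOH) = 0.02915 L × 0.3213 mol/L = 9.366 × 10^-3 mol
n(KHC8H4O4) = 9.366 × 10^-3 mol (1:1 mole ratio)
[KHC8H4O4] = 9.366 × 10^-3 mol / 0.02007 L = 0.4667 mol/L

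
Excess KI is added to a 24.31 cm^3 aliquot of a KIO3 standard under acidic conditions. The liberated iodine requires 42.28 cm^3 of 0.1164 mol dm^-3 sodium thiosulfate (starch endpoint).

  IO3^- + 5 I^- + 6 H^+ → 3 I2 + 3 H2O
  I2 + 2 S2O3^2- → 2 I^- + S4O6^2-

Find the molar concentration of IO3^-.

0.03374 mol/L

n(S2O3^2-) = 0.04228 × 0.1164 = 4.921 × 10^-3 mol
n(I2) = n(S2O3^2-)/2 = 2.461 × 10^-3 mol
From the 1:3 ratio, n(IO3^-) in the aliquot = 1/3 × 2.461 × 10^-3 = 8.202 × 10^-4 mol
[IO3^-] = 8.202 × 10^-4 / 0.02431 = 0.03374 mol/L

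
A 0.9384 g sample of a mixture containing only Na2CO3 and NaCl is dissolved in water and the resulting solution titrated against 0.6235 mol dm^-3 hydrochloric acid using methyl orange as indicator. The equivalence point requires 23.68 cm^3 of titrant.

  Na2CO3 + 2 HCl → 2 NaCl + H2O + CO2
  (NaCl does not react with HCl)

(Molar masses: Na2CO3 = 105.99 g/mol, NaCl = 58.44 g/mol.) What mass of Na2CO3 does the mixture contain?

n(HCl) = 0.02368 × 0.6235 = 0.01476 mol
Let x = n(Na2CO3), y = n(NaCl).
Titrant: 2x = 0.01476;  mass: 105.99x + 58.44y = 0.9384
Solving, x = 7.382 × 10^-3 mol, y = 2.669 × 10^-3 mol
mass of Na2CO3 = 7.382 × 10^-3 × 105.99 = 0.7824 g

0.7824 g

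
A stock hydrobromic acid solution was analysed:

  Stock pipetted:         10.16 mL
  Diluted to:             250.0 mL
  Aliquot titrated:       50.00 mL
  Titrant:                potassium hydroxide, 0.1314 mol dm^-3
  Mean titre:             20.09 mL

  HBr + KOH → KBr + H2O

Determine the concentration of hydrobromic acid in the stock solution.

1.299 mol/L

n(KOH) = 0.02009 × 0.1314 = 2.640 × 10^-3 mol
n(HBr) in the aliquot = 2.640 × 10^-3 mol (1:1 ratio)
[HBr]_dilute = 2.640 × 10^-3 / 0.05000 = 0.05280 mol/L
Dilution factor = 250.0 / 10.16 = 24.61
[HBr]_stock = 0.05280 × 24.61 = 1.299 mol/L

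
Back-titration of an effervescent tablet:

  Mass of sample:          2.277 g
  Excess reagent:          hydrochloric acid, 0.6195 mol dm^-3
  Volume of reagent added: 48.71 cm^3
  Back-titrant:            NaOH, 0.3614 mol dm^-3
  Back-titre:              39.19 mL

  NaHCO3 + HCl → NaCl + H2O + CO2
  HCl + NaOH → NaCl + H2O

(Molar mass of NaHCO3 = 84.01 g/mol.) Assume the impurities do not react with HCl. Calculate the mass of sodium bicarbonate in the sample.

n(HCl) added = 0.04871 × 0.6195 = 0.03018 mol
n(NaOH) used in back-titration = 0.03919 × 0.3614 = 0.01416 mol
n(HCl) left over = 0.01416 mol (1:1 ratio)
n(HCl) consumed by analyte = 0.03018 − 0.01416 = 0.01601 mol
n(NaHCO3) = 0.01601 mol (1:1 ratio)
mass of NaHCO3 = 0.01601 × 84.01 = 1.345 g

1.345 g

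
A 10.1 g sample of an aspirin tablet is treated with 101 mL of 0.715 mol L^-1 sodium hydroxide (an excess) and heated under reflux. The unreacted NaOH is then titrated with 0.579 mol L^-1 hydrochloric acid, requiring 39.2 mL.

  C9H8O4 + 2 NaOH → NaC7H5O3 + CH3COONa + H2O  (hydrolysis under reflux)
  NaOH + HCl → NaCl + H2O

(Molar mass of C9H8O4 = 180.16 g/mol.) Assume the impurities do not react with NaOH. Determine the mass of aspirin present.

n(NaOH) added = 0.101 × 0.715 = 0.0722 mol
n(HCl) used in back-titration = 0.0392 × 0.579 = 0.0227 mol
n(NaOH) left over = 0.0227 mol (1:1 ratio)
n(NaOH) consumed by analyte = 0.0722 − 0.0227 = 0.0495 mol
From the 1:2 ratio, n(C9H8O4) = 1/2 × 0.0495 = 0.0248 mol
mass of C9H8O4 = 0.0248 × 180.16 = 4.46 g

4.46 g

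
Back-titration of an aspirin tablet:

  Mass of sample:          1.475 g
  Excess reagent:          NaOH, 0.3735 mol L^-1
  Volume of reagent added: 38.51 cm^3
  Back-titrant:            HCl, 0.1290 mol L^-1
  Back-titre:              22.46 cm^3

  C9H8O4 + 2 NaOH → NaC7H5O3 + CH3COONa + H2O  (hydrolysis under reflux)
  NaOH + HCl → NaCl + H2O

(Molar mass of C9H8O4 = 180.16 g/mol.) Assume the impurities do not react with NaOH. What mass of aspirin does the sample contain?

1.035 g

n(NaOH) added = 0.03851 × 0.3735 = 0.01438 mol
n(HCl) used in back-titration = 0.02246 × 0.1290 = 2.897 × 10^-3 mol
n(NaOH) left over = 2.897 × 10^-3 mol (1:1 ratio)
n(NaOH) consumed by analyte = 0.01438 − 2.897 × 10^-3 = 0.01149 mol
From the 1:2 ratio, n(C9H8O4) = 1/2 × 0.01149 = 5.743 × 10^-3 mol
mass of C9H8O4 = 5.743 × 10^-3 × 180.16 = 1.035 g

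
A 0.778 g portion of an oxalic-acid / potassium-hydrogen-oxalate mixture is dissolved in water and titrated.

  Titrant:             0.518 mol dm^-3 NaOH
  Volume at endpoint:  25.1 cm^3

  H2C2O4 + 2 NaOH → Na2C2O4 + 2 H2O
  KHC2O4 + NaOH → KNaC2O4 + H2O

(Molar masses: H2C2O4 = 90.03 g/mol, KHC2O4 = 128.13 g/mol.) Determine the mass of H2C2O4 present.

n(NaOH) = 0.0251 × 0.518 = 0.0130 mol
Let x = n(H2C2O4), y = n(KHC2O4).
Titrant: 2x + 1y = 0.0130;  mass: 90.03x + 128.13y = 0.778
Solving, x = 5.34 × 10^-3 mol, y = 2.32 × 10^-3 mol
mass of H2C2O4 = 5.34 × 10^-3 × 90.03 = 0.481 g

0.481 g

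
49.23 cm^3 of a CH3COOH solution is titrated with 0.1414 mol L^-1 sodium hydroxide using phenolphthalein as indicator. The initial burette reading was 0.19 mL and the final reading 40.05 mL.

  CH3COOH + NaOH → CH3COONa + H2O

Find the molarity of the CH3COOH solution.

0.1145 mol/L

n(NaOH) = 0.03986 L × 0.1414 mol/L = 5.636 × 10^-3 mol
n(CH3COOH) = 5.636 × 10^-3 mol (1:1 mole ratio)
[CH3COOH] = 5.636 × 10^-3 mol / 0.04923 L = 0.1145 mol/L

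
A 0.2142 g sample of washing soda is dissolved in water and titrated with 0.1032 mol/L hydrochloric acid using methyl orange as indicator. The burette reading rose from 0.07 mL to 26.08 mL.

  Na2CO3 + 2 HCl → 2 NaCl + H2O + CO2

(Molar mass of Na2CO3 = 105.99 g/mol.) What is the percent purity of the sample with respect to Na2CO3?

66.41 %

n(HCl) = 0.02601 L × 0.1032 mol/L = 2.684 × 10^-3 mol
From the 1:2 ratio, n(Na2CO3) = 1/2 × 2.684 × 10^-3 = 1.342 × 10^-3 mol
mass of Na2CO3 = 1.342 × 10^-3 × 105.99 g/mol = 0.1423 g
% Na2CO3 = 0.1423 / 0.2142 × 100 = 66.41 %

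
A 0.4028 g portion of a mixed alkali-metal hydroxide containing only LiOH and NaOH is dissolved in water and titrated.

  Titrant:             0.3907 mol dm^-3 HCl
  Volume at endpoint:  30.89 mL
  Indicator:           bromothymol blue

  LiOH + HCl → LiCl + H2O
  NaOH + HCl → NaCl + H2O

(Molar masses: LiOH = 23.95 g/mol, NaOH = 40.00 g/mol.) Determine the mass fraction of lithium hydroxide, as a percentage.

29.62 %

n(HCl) = 0.03089 × 0.3907 = 0.01207 mol
Let x = n(LiOH), y = n(NaOH).
Titrant: 1x + 1y = 0.01207;  mass: 23.95x + 40.00y = 0.4028
Solving, x = 4.981 × 10^-3 mol, y = 7.087 × 10^-3 mol
mass of LiOH = 4.981 × 10^-3 × 23.95 = 0.1193 g
% LiOH = 0.1193 / 0.4028 × 100 = 29.62 %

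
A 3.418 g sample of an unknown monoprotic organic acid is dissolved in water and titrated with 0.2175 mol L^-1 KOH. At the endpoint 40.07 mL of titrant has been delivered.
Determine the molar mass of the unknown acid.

n(KOH) = 0.04007 L × 0.2175 mol/L = 8.715 × 10^-3 mol
n(HA) = 8.715 × 10^-3 mol (1:1 ratio)
M = m / n = 3.418 g / 8.715 × 10^-3 mol = 392.2 g/mol

392.2 g/mol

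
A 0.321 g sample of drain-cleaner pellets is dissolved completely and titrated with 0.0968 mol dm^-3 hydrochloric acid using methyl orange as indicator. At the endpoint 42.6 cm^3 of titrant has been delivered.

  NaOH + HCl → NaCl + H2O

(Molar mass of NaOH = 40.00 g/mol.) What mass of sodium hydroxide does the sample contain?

0.165 g

n(HCl) = 0.0426 L × 0.0968 mol/L = 4.12 × 10^-3 mol
n(NaOH) = 4.12 × 10^-3 mol (1:1 ratio)
mass of NaOH = 4.12 × 10^-3 × 40.00 g/mol = 0.165 g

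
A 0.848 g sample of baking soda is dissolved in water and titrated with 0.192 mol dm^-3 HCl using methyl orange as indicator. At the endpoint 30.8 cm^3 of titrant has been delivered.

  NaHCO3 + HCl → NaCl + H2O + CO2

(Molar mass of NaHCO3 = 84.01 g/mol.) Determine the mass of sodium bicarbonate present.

0.497 g

n(HCl) = 0.0308 L × 0.192 mol/L = 5.91 × 10^-3 mol
n(NaHCO3) = 5.91 × 10^-3 mol (1:1 ratio)
mass of NaHCO3 = 5.91 × 10^-3 × 84.01 g/mol = 0.497 g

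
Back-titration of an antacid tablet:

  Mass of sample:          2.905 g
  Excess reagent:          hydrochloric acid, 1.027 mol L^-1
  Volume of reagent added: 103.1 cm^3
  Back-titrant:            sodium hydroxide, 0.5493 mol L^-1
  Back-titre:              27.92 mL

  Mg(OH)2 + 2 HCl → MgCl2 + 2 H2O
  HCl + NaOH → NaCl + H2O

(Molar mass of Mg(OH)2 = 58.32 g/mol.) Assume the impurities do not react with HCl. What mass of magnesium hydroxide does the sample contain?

2.640 g

n(HCl) added = 0.1031 × 1.027 = 0.1059 mol
n(NaOH) used in back-titration = 0.02792 × 0.5493 = 0.01534 mol
n(HCl) left over = 0.01534 mol (1:1 ratio)
n(HCl) consumed by analyte = 0.1059 − 0.01534 = 0.09055 mol
From the 1:2 ratio, n(Mg(OH)2) = 1/2 × 0.09055 = 0.04527 mol
mass of Mg(OH)2 = 0.04527 × 58.32 = 2.640 g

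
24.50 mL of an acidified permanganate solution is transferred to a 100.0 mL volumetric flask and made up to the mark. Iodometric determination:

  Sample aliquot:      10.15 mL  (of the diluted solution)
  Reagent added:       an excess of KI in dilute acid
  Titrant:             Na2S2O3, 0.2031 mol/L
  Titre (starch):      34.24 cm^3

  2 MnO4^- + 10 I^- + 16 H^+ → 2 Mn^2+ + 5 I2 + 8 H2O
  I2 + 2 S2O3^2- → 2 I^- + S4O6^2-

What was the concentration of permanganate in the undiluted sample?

n(S2O3^2-) = 0.03424 × 0.2031 = 6.954 × 10^-3 mol
n(I2) = n(S2O3^2-)/2 = 3.477 × 10^-3 mol
From the 2:5 ratio, n(MnO4^-) in the aliquot = 2/5 × 3.477 × 10^-3 = 1.391 × 10^-3 mol
[MnO4^-]_dilute = 1.391 × 10^-3 / 0.01015 = 0.1370 mol/L
[MnO4^-]_original = 0.1370 × 100.0/24.50 = 0.5593 mol/L

0.5593 mol/L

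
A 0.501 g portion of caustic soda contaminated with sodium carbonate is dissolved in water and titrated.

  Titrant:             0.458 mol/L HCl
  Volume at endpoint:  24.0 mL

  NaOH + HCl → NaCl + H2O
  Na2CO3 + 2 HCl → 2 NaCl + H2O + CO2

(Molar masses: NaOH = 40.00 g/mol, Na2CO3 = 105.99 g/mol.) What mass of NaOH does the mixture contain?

0.251 g

n(HCl) = 0.0240 × 0.458 = 0.0110 mol
Let x = n(NaOH), y = n(Na2CO3).
Titrant: 1x + 2y = 0.0110;  mass: 40.00x + 105.99y = 0.501
Solving, x = 6.27 × 10^-3 mol, y = 2.36 × 10^-3 mol
mass of NaOH = 6.27 × 10^-3 × 40.00 = 0.251 g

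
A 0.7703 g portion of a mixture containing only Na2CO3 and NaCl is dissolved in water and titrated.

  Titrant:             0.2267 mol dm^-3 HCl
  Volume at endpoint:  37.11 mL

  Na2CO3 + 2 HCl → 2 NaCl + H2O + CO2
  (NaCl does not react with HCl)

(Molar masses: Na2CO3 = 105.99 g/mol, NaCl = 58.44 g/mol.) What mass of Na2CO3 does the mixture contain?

n(HCl) = 0.03711 × 0.2267 = 8.413 × 10^-3 mol
Let x = n(Na2CO3), y = n(NaCl).
Titrant: 2x = 8.413 × 10^-3;  mass: 105.99x + 58.44y = 0.7703
Solving, x = 4.206 × 10^-3 mol, y = 5.552 × 10^-3 mol
mass of Na2CO3 = 4.206 × 10^-3 × 105.99 = 0.4458 g

0.4458 g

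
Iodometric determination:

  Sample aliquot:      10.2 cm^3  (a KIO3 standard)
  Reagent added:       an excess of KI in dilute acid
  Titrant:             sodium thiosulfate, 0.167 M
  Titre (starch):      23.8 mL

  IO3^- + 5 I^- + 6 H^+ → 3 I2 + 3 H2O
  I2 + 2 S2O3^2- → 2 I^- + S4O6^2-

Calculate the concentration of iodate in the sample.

n(S2O3^2-) = 0.0238 × 0.167 = 3.97 × 10^-3 mol
n(I2) = n(S2O3^2-)/2 = 1.99 × 10^-3 mol
From the 1:3 ratio, n(IO3^-) in the aliquot = 1/3 × 1.99 × 10^-3 = 6.62 × 10^-4 mol
[IO3^-] = 6.62 × 10^-4 / 0.0102 = 0.0649 mol/L

0.0649 M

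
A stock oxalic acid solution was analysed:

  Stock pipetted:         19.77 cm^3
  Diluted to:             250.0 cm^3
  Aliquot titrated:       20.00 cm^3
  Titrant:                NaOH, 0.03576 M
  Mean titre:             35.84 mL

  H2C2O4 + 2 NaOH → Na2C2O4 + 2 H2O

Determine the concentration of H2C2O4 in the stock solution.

n(NaOH) = 0.03584 × 0.03576 = 1.282 × 10^-3 mol
From the 1:2 ratio, n(H2C2O4) in the aliquot = 1/2 × 1.282 × 10^-3 = 6.408 × 10^-4 mol
[H2C2O4]_dilute = 6.408 × 10^-4 / 0.02000 = 0.03204 mol/L
Dilution factor = 250.0 / 19.77 = 12.65
[H2C2O4]_stock = 0.03204 × 12.65 = 0.4052 mol/L

0.4052 M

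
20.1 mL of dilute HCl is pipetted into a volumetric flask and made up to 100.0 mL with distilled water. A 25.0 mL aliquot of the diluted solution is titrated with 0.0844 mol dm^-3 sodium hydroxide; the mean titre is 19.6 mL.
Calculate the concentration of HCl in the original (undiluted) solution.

HCl + NaOH → NaCl + H2O
n(NaOH) = 0.0196 × 0.0844 = 1.65 × 10^-3 mol
n(HCl) in the aliquot = 1.65 × 10^-3 mol (1:1 ratio)
[HCl]_dilute = 1.65 × 10^-3 / 0.0250 = 0.0662 mol/L
Dilution factor = 100.0 / 20.1 = 4.975
[HCl]_stock = 0.0662 × 4.975 = 0.329 mol/L

0.329 mol/L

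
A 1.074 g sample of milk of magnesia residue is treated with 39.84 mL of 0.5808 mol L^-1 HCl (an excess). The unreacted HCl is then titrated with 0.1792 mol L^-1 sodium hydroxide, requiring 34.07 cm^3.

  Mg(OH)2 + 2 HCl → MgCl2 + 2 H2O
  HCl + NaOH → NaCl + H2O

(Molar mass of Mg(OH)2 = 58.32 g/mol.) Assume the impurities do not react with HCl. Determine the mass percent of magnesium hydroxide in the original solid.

n(HCl) added = 0.03984 × 0.5808 = 0.02314 mol
n(NaOH) used in back-titration = 0.03407 × 0.1792 = 6.105 × 10^-3 mol
n(HCl) left over = 6.105 × 10^-3 mol (1:1 ratio)
n(HCl) consumed by analyte = 0.02314 − 6.105 × 10^-3 = 0.01703 mol
From the 1:2 ratio, n(Mg(OH)2) = 1/2 × 0.01703 = 8.517 × 10^-3 mol
mass of Mg(OH)2 = 8.517 × 10^-3 × 58.32 = 0.4967 g
% Mg(OH)2 = 0.4967 / 1.074 × 100 = 46.25 %

46.25 %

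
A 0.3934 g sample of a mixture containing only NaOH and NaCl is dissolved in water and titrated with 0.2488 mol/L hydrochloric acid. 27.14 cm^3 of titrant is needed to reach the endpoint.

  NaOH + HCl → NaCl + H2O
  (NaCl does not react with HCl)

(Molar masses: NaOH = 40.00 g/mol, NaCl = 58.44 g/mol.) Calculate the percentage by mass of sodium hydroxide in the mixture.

68.66 %

n(HCl) = 0.02714 × 0.2488 = 6.752 × 10^-3 mol
Let x = n(NaOH), y = n(NaCl).
Titrant: 1x = 6.752 × 10^-3;  mass: 40.00x + 58.44y = 0.3934
Solving, x = 6.752 × 10^-3 mol, y = 2.110 × 10^-3 mol
mass of NaOH = 6.752 × 10^-3 × 40.00 = 0.2701 g
% NaOH = 0.2701 / 0.3934 × 100 = 68.66 %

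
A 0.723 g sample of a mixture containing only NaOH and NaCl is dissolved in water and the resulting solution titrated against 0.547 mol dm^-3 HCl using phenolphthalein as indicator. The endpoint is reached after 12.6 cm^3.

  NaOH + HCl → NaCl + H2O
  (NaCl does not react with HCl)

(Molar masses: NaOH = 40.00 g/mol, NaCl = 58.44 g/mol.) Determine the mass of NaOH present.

0.276 g

n(HCl) = 0.0126 × 0.547 = 6.89 × 10^-3 mol
Let x = n(NaOH), y = n(NaCl).
Titrant: 1x = 6.89 × 10^-3;  mass: 40.00x + 58.44y = 0.723
Solving, x = 6.89 × 10^-3 mol, y = 7.65 × 10^-3 mol
mass of NaOH = 6.89 × 10^-3 × 40.00 = 0.276 g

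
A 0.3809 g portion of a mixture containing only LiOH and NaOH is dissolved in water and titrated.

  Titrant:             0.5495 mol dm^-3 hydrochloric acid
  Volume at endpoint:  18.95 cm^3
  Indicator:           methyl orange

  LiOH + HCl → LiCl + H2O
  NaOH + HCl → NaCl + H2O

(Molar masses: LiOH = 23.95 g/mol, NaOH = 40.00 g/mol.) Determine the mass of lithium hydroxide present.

n(HCl) = 0.01895 × 0.5495 = 0.01041 mol
Let x = n(LiOH), y = n(NaOH).
Titrant: 1x + 1y = 0.01041;  mass: 23.95x + 40.00y = 0.3809
Solving, x = 2.219 × 10^-3 mol, y = 8.194 × 10^-3 mol
mass of LiOH = 2.219 × 10^-3 × 23.95 = 0.05315 g

0.05315 g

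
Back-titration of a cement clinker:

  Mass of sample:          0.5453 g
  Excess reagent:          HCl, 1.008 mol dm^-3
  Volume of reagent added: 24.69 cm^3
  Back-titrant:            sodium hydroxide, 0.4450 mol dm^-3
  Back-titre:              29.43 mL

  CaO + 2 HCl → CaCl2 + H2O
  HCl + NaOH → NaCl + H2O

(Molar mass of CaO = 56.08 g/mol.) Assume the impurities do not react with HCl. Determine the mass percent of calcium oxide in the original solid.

n(HCl) added = 0.02469 × 1.008 = 0.02489 mol
n(NaOH) used in back-titration = 0.02943 × 0.4450 = 0.01310 mol
n(HCl) left over = 0.01310 mol (1:1 ratio)
n(HCl) consumed by analyte = 0.02489 − 0.01310 = 0.01179 mol
From the 1:2 ratio, n(CaO) = 1/2 × 0.01179 = 5.896 × 10^-3 mol
mass of CaO = 5.896 × 10^-3 × 56.08 = 0.3306 g
% CaO = 0.3306 / 0.5453 × 100 = 60.63 %

60.63 %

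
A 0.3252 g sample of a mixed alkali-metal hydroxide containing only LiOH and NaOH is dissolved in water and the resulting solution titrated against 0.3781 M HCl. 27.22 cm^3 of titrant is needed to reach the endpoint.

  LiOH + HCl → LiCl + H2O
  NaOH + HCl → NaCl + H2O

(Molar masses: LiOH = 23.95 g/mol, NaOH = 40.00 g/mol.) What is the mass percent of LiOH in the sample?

n(HCl) = 0.02722 × 0.3781 = 0.01029 mol
Let x = n(LiOH), y = n(NaOH).
Titrant: 1x + 1y = 0.01029;  mass: 23.95x + 40.00y = 0.3252
Solving, x = 5.388 × 10^-3 mol, y = 4.904 × 10^-3 mol
mass of LiOH = 5.388 × 10^-3 × 23.95 = 0.1290 g
% LiOH = 0.1290 / 0.3252 × 100 = 39.68 %

39.68 %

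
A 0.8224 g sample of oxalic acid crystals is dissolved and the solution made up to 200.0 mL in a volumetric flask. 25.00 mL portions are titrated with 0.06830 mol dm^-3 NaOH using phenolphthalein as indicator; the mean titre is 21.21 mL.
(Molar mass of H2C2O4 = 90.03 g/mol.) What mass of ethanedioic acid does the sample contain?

0.5217 g

H2C2O4 + 2 NaOH → Na2C2O4 + 2 H2O
n(NaOH) per titration = 0.02121 × 0.06830 = 1.449 × 10^-3 mol
From the 1:2 ratio, n(H2C2O4) in each aliquot = 1/2 × 1.449 × 10^-3 = 7.243 × 10^-4 mol
n(H2C2O4) in the whole flask = 7.243 × 10^-4 × 200.0/25.00 = 5.795 × 10^-3 mol
mass of H2C2O4 = 5.795 × 10^-3 × 90.03 = 0.5217 g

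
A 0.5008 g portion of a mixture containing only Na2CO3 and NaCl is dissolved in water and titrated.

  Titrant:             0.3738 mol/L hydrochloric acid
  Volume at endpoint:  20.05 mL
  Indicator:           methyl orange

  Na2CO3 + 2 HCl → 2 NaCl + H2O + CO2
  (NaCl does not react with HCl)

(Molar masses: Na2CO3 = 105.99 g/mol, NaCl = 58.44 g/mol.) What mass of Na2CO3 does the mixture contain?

n(HCl) = 0.02005 × 0.3738 = 7.495 × 10^-3 mol
Let x = n(Na2CO3), y = n(NaCl).
Titrant: 2x = 7.495 × 10^-3;  mass: 105.99x + 58.44y = 0.5008
Solving, x = 3.747 × 10^-3 mol, y = 1.773 × 10^-3 mol
mass of Na2CO3 = 3.747 × 10^-3 × 105.99 = 0.3972 g

0.3972 g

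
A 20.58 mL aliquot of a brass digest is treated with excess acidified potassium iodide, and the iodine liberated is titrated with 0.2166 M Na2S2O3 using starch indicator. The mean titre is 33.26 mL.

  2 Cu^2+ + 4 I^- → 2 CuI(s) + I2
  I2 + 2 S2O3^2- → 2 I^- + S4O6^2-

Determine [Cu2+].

n(S2O3^2-) = 0.03326 × 0.2166 = 7.204 × 10^-3 mol
n(I2) = n(S2O3^2-)/2 = 3.602 × 10^-3 mol
From the 2:1 ratio, n(Cu2+) in the aliquot = 2/1 × 3.602 × 10^-3 = 7.204 × 10^-3 mol
[Cu2+] = 7.204 × 10^-3 / 0.02058 = 0.3501 mol/L

0.3501 M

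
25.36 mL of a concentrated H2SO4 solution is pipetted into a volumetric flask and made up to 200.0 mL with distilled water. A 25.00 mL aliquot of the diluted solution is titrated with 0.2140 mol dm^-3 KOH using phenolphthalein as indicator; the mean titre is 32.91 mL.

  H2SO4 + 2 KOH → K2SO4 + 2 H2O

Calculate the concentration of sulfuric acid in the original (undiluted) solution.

1.111 mol/L

n(KOH) = 0.03291 × 0.2140 = 7.043 × 10^-3 mol
From the 1:2 ratio, n(H2SO4) in the aliquot = 1/2 × 7.043 × 10^-3 = 3.521 × 10^-3 mol
[H2SO4]_dilute = 3.521 × 10^-3 / 0.02500 = 0.1409 mol/L
Dilution factor = 200.0 / 25.36 = 7.886
[H2SO4]_stock = 0.1409 × 7.886 = 1.111 mol/L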